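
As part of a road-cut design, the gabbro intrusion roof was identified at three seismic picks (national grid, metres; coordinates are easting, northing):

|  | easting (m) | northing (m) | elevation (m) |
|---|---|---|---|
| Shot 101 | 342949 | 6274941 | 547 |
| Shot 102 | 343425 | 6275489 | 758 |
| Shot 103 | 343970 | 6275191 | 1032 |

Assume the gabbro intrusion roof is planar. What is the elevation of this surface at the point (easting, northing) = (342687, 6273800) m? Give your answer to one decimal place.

Let the plane be z = a·easting + b·northing + c.
Shot 102−Shot 101: 476a + 548b = 211;  Shot 103−Shot 101: 1021a + 250b = 485.
Solving gives a = 0.483600752, b = −0.035025471.
Then c = 547 − a·342949 − b·6274941 = 54479.37.
At (342687, 6273800): z = 165723.7 − 219742.8 + 54479.37 = 460.3 m.

460.3 m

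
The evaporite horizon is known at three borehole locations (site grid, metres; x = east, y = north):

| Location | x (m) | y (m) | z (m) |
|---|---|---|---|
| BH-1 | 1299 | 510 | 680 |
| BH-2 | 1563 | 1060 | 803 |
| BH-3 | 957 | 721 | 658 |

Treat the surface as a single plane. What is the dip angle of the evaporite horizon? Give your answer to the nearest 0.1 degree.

Let the plane be z = a·x + b·y + c.
BH-2−BH-1: 264a + 550b = 123;  BH-3−BH-1: −342a + 211b = −22.
Solving gives a = 0.15608, b = 0.14872.
Gradient magnitude |∇z| = √(a² + b²) = √(0.02436 + 0.02212) = 0.21559.
True dip = arctan(0.21559) = 12.2°, dipping toward SW (azimuth ≈ 226°).

12.2°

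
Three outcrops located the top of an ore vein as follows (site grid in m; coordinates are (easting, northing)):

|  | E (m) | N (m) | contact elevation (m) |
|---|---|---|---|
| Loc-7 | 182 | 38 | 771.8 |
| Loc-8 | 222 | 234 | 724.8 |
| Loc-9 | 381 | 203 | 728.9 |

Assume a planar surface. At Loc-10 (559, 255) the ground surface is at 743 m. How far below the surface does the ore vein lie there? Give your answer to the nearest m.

Let the plane be z = a·E + b·N + c.
Loc-8−Loc-7: 40a + 196b = −47;  Loc-9−Loc-7: 199a + 165b = −42.9.
Solving gives a = −0.02016, b = −0.23568.
Then c = 771.8 − a·182 − b·38 = 784.43.
At (559, 255): z_contact = −11.3 − 60.1 + 784.43 = 713.1 m.
Depth below ground = 743 − 713.1 = 30 m.

30 m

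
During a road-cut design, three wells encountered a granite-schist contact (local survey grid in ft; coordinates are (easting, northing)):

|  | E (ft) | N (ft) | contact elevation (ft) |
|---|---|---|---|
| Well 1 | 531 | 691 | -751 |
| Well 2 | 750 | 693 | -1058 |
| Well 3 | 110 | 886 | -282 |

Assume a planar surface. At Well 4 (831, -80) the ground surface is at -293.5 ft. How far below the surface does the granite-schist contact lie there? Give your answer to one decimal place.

Two edge vectors: Well 1→Well 2 = (219, 2, -307), Well 1→Well 3 = (-421, 195, 469).
Normal n = (Well 1→Well 2) × (Well 1→Well 3) = (60803, 26536, 43547).
So ∂z/∂E = −n_x/n_z = −1.39626 and ∂z/∂N = −n_y/n_z = −0.60936.
Intercept c from Well 1: -751 + 741.41 + 421.07 = 411.49.
At (831, -80): z_contact = −1160.29 + 48.75 + 411.49 = -700.06 ft.
Depth below ground = -293.5 − (-700.06) = 406.6 ft.

406.6 ft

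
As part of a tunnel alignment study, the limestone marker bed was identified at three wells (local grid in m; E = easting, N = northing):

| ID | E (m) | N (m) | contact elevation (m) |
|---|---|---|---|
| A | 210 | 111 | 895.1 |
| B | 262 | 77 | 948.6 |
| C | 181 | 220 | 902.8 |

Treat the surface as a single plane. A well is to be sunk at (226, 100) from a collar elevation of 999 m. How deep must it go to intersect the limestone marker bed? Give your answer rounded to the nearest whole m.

88 m

Let the plane be z = a·E + b·N + c.
B−A: 52a − 34b = 53.5;  C−A: −29a + 109b = 7.7.
Solving gives a = 1.30143, b = 0.41689.
Then c = 895.1 − a·210 − b·111 = 575.52.
At (226, 100): z_contact = 294.1 + 41.7 + 575.52 = 911.3 m.
Depth below ground = 999 − 911.3 = 88 m.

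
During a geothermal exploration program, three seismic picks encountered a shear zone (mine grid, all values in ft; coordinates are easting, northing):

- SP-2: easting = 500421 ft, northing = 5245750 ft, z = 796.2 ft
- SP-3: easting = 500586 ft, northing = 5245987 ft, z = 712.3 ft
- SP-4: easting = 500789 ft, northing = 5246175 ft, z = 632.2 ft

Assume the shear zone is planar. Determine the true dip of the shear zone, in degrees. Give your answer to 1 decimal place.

16.3°

Let the plane be z = a·easting + b·northing + c.
SP-3−SP-2: 165a + 237b = −83.9;  SP-4−SP-2: 368a + 425b = −164.
Solving gives a = −0.18785, b = −0.22323.
Gradient magnitude |∇z| = √(a² + b²) = √(0.03529 + 0.04983) = 0.29175.
True dip = arctan(0.29175) = 16.3°, dipping toward NE (azimuth ≈ 040°).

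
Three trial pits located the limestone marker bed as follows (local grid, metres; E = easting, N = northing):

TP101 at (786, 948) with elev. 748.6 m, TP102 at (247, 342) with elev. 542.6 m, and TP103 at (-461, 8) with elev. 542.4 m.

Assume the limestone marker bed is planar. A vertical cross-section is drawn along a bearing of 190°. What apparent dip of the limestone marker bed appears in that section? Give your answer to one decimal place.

Let the plane be z = a·E + b·N + c.
TP102−TP101: −539a − 606b = −206;  TP103−TP101: −1247a − 940b = −206.2.
Solving gives a = −0.27581, b = 0.58525.
Unit vector along 190° is (sin 190°, cos 190°) = (-0.1736, -0.9848).
Slope in that direction = a·(-0.1736) + b·(-0.9848) = −0.52847.
Apparent dip = arctan|0.52847| = 27.9° (true dip is 32.9°, so apparent ≤ true as expected).

27.9°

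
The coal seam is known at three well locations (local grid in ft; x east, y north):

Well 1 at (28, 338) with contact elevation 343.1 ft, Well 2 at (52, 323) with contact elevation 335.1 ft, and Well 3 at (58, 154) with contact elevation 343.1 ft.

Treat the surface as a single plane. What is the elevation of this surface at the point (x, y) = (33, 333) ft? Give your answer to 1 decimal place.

341.5 ft

Two edge vectors: Well 1→Well 2 = (24, -15, -8), Well 1→Well 3 = (30, -184, 0).
Normal n = (Well 1→Well 2) × (Well 1→Well 3) = (-1472, -240, -3966).
So ∂z/∂x = −n_x/n_z = −0.37115 and ∂z/∂y = −n_y/n_z = −0.06051.
Intercept c from Well 1: 343.1 + 10.39 + 20.45 = 373.95.
At (33, 333): z = −12.2 − 20.2 + 373.95 = 341.5 ft.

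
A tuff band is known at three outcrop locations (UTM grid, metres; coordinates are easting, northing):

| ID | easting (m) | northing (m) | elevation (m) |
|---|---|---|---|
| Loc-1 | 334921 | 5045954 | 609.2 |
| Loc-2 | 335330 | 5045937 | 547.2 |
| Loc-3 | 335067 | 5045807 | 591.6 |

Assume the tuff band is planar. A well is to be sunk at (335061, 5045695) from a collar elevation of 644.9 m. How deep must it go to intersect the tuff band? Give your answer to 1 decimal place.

48.8 m

Two edge vectors: Loc-1→Loc-2 = (409, -17, -62), Loc-1→Loc-3 = (146, -147, -17.6).
Normal n = (Loc-1→Loc-2) × (Loc-1→Loc-3) = (-8814.8, -1853.6, -57641).
So ∂z/∂easting = −n_x/n_z = −0.152925869 and ∂z/∂northing = −n_y/n_z = −0.032157666.
Intercept c from Loc-1: 609.2 + 51218.08 + 162266.10 = 214093.39.
At (335061, 5045695): z_contact = −51239.49 − 162257.77 + 214093.39 = 596.12 m.
Depth below ground = 644.9 − 596.12 = 48.8 m.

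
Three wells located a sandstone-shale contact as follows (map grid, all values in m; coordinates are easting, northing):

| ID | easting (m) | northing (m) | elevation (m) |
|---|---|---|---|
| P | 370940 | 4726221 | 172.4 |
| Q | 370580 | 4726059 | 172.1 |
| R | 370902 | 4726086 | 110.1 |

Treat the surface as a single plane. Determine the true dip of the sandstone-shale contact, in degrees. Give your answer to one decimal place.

30.1°

Let the plane be z = a·easting + b·northing + c.
Q−P: −360a − 162b = −0.3;  R−P: −38a − 135b = −62.3.
Solving gives a = −0.23683, b = 0.52815.
Gradient magnitude |∇z| = √(a² + b²) = √(0.05609 + 0.27894) = 0.57882.
True dip = arctan(0.57882) = 30.1°, dipping toward SSE (azimuth ≈ 156°).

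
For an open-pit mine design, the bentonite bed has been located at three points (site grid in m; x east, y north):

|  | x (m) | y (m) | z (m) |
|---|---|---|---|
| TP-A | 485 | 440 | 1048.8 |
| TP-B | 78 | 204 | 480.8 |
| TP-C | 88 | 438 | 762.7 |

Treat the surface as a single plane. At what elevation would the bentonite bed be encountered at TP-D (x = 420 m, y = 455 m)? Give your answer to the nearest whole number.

1020 m

Let the plane be z = a·x + b·y + c.
TP-B−TP-A: −407a − 236b = −568;  TP-C−TP-A: −397a − 2b = −286.1.
Solving gives a = 0.71474, b = 1.17416.
Then c = 1048.8 − a·485 − b·440 = 185.52.
At (420, 455): z = 300.2 + 534.2 + 185.52 = 1020.0 m.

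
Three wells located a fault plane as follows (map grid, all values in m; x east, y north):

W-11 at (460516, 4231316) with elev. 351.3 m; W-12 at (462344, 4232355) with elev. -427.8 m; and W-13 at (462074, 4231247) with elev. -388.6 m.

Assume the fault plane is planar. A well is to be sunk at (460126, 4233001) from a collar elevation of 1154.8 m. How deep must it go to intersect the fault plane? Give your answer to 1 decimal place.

Let the plane be z = a·x + b·y + c.
W-12−W-11: 1828a + 1039b = −779.1;  W-13−W-11: 1558a − 69b = −739.9.
Solving gives a = −0.471383362, b = 0.079488725.
Then c = 351.3 − a·460516 − b·4231316 = −118911.04.
At (460126, 4233001): z_contact = −216895.74 + 336475.85 − 118911.04 = 669.08 m.
Depth below ground = 1154.8 − 669.08 = 485.7 m.

485.7 m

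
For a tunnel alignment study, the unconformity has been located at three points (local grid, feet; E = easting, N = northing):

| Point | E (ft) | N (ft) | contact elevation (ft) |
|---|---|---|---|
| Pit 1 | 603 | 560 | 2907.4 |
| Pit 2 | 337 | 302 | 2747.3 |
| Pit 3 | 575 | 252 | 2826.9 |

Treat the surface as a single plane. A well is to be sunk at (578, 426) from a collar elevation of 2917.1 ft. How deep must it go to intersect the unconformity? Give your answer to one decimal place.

49.6 ft

Two edge vectors: Pit 1→Pit 2 = (-266, -258, -160.1), Pit 1→Pit 3 = (-28, -308, -80.5).
Normal n = (Pit 1→Pit 2) × (Pit 1→Pit 3) = (-28541.8, -16930.2, 74704).
So ∂z/∂E = −n_x/n_z = 0.38207 and ∂z/∂N = −n_y/n_z = 0.22663.
Intercept c from Pit 1: 2907.4 − 230.39 − 126.91 = 2550.10.
At (578, 426): z_contact = 220.83 + 96.54 + 2550.10 = 2867.48 ft.
Depth below ground = 2917.1 − 2867.48 = 49.6 ft.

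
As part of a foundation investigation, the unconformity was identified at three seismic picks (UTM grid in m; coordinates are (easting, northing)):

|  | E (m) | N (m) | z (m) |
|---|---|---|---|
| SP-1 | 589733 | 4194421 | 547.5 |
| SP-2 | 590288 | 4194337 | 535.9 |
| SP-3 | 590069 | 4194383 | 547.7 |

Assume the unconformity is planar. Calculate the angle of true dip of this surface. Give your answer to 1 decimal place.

Let the plane be z = a·E + b·N + c.
SP-2−SP-1: 555a − 84b = −11.6;  SP-3−SP-1: 336a − 38b = 0.2.
Solving gives a = 0.06414, b = 0.56190.
Gradient magnitude |∇z| = √(a² + b²) = √(0.00411 + 0.31573) = 0.56555.
True dip = arctan(0.56555) = 29.5°, dipping toward S (azimuth ≈ 187°).

29.5°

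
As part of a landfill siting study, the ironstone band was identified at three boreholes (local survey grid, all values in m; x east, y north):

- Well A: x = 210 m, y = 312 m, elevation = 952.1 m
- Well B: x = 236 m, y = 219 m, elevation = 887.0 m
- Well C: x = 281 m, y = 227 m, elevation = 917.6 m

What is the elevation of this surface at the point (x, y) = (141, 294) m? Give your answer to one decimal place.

900.3 m

Let the plane be z = a·x + b·y + c.
Well B−Well A: 26a − 93b = −65.1;  Well C−Well A: 71a − 85b = −34.5.
Solving gives a = 0.52925, b = 0.84796.
Then c = 952.1 − a·210 − b·312 = 576.39.
At (141, 294): z = 74.6 + 249.3 + 576.39 = 900.3 m.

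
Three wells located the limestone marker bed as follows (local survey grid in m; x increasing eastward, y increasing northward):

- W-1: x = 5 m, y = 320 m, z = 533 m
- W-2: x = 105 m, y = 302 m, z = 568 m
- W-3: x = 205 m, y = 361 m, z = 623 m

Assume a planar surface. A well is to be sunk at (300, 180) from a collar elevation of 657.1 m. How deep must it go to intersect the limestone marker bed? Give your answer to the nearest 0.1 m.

43.4 m

Let the plane be z = a·x + b·y + c.
W-2−W-1: 100a − 18b = 35;  W-3−W-1: 200a + 41b = 90.
Solving gives a = 0.39675, b = 0.25974.
Then c = 533 − a·5 − b·320 = 447.90.
At (300, 180): z_contact = 119.03 + 46.75 + 447.90 = 613.68 m.
Depth below ground = 657.1 − 613.68 = 43.4 m.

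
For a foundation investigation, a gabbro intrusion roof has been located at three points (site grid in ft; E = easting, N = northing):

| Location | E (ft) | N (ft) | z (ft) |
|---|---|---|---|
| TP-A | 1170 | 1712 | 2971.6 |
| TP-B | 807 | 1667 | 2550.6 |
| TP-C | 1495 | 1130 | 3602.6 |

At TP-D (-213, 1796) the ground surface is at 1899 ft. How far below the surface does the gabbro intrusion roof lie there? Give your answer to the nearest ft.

636 ft

Two edge vectors: TP-A→TP-B = (-363, -45, -421), TP-A→TP-C = (325, -582, 631).
Normal n = (TP-A→TP-B) × (TP-A→TP-C) = (-273417, 92228, 225891).
So ∂z/∂E = −n_x/n_z = 1.21039 and ∂z/∂N = −n_y/n_z = −0.40829.
Intercept c from TP-A: 2971.6 − 1416.16 + 698.98 = 2254.42.
At (-213, 1796): z_contact = −257.8 − 733.3 + 2254.42 = 1263.3 ft.
Depth below ground = 1899 − 1263.3 = 636 ft.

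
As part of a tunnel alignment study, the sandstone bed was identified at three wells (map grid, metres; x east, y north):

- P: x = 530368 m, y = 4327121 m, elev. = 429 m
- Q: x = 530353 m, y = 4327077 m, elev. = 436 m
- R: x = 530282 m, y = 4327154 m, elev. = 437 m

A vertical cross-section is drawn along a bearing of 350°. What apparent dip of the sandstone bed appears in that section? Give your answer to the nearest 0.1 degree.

5.0°

Let the plane be z = a·x + b·y + c.
Q−P: −15a − 44b = 7;  R−P: −86a + 33b = 8.
Solving gives a = −0.13625, b = −0.11264.
Unit vector along 350° is (sin 350°, cos 350°) = (-0.1736, 0.9848).
Slope in that direction = a·(-0.1736) + b·(0.9848) = −0.08727.
Apparent dip = arctan|0.08727| = 5.0° (true dip is 10.0°, so apparent ≤ true as expected).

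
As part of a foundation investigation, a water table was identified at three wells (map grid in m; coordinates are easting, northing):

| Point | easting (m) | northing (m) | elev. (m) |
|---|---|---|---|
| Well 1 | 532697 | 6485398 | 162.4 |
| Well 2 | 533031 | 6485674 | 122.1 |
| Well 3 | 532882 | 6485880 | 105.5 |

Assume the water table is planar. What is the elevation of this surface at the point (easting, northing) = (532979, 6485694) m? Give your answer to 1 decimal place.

Two edge vectors: Well 1→Well 2 = (334, 276, -40.3), Well 1→Well 3 = (185, 482, -56.9).
Normal n = (Well 1→Well 2) × (Well 1→Well 3) = (3720.2, 11549.1, 109928).
So ∂z/∂easting = −n_x/n_z = −0.033842151 and ∂z/∂northing = −n_y/n_z = −0.105060585.
Intercept c from Well 1: 162.4 + 18027.61 + 681359.71 = 699549.72.
At (532979, 6485694): z = −18037.2 − 681390.8 + 699549.72 = 121.8 m.

121.8 m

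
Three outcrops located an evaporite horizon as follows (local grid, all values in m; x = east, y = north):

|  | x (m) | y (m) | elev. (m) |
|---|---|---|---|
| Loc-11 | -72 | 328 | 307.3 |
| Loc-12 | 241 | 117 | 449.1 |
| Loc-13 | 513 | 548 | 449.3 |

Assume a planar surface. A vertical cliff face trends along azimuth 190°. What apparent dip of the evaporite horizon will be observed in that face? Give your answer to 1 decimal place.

8.1°

Two edge vectors: Loc-11→Loc-12 = (313, -211, 141.8), Loc-11→Loc-13 = (585, 220, 142).
Normal n = (Loc-11→Loc-12) × (Loc-11→Loc-13) = (-61158, 38507, 192295).
So ∂z/∂x = −n_x/n_z = 0.31804 and ∂z/∂y = −n_y/n_z = −0.20025.
Unit vector along 190° is (sin 190°, cos 190°) = (-0.1736, -0.9848).
Slope in that direction = a·(-0.1736) + b·(-0.9848) = 0.14198.
Apparent dip = arctan|0.14198| = 8.1° (true dip is 20.6°, so apparent ≤ true as expected).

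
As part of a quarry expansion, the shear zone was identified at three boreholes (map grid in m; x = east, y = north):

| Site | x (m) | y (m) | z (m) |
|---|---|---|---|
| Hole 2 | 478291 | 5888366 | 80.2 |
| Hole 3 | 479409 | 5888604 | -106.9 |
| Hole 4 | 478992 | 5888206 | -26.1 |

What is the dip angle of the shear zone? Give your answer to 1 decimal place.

Two edge vectors: Hole 2→Hole 3 = (1118, 238, -187.1), Hole 2→Hole 4 = (701, -160, -106.3).
Normal n = (Hole 2→Hole 3) × (Hole 2→Hole 4) = (-55235.4, -12313.7, -345718).
So ∂z/∂x = −n_x/n_z = −0.15977 and ∂z/∂y = −n_y/n_z = −0.03562.
Gradient magnitude |∇z| = √(a² + b²) = √(0.02553 + 0.00127) = 0.16369.
True dip = arctan(0.16369) = 9.3°, dipping toward ENE (azimuth ≈ 077°).

9.3°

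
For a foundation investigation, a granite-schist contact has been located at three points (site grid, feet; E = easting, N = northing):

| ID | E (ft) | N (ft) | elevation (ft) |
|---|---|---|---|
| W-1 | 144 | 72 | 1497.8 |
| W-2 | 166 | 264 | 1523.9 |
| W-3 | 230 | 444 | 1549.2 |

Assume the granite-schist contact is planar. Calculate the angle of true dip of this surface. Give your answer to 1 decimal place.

Let the plane be z = a·E + b·N + c.
W-2−W-1: 22a + 192b = 26.1;  W-3−W-1: 86a + 372b = 51.4.
Solving gives a = 0.01916, b = 0.13374.
Gradient magnitude |∇z| = √(a² + b²) = √(0.00037 + 0.01789) = 0.13511.
True dip = arctan(0.13511) = 7.7°, dipping toward S (azimuth ≈ 188°).

7.7°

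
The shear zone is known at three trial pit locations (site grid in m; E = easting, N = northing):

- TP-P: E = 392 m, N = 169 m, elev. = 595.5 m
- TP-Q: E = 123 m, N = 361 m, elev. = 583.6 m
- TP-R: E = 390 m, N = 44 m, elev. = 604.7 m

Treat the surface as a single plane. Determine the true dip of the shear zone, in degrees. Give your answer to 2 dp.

4.23°

Let the plane be z = a·E + b·N + c.
TP-Q−TP-P: −269a + 192b = −11.9;  TP-R−TP-P: −2a − 125b = 9.2.
Solving gives a = −0.00820, b = −0.07347.
Gradient magnitude |∇z| = √(a² + b²) = √(0.00007 + 0.00540) = 0.07393.
True dip = arctan(0.07393) = 4.23°, dipping toward N (azimuth ≈ 006°).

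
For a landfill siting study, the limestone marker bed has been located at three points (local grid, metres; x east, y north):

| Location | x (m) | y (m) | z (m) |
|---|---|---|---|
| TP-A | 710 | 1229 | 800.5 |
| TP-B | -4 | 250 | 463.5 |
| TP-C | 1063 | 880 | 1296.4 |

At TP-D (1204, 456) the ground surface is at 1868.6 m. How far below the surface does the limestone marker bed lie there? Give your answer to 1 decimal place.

Two edge vectors: TP-A→TP-B = (-714, -979, -337), TP-A→TP-C = (353, -349, 495.9).
Normal n = (TP-A→TP-B) × (TP-A→TP-C) = (-603099.1, 235111.6, 594773).
So ∂z/∂x = −n_x/n_z = 1.013999 and ∂z/∂y = −n_y/n_z = −0.395296.
Intercept c from TP-A: 800.5 − 719.94 + 485.82 = 566.38.
At (1204, 456): z_contact = 1220.85 − 180.26 + 566.38 = 1606.98 m.
Depth below ground = 1868.6 − 1606.98 = 261.6 m.

261.6 m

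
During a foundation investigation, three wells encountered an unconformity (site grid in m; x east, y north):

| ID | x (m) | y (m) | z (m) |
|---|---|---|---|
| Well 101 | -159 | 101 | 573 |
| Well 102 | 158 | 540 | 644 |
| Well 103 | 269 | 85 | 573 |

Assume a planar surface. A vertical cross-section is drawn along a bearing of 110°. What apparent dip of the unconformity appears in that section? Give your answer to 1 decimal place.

Two edge vectors: Well 101→Well 102 = (317, 439, 71), Well 101→Well 103 = (428, -16, 0).
Normal n = (Well 101→Well 102) × (Well 101→Well 103) = (1136, 30388, -192964).
So ∂z/∂x = −n_x/n_z = 0.00589 and ∂z/∂y = −n_y/n_z = 0.15748.
Unit vector along 110° is (sin 110°, cos 110°) = (0.9397, -0.3420).
Slope in that direction = a·(0.9397) + b·(-0.3420) = −0.04833.
Apparent dip = arctan|0.04833| = 2.8° (true dip is 9.0°, so apparent ≤ true as expected).

2.8°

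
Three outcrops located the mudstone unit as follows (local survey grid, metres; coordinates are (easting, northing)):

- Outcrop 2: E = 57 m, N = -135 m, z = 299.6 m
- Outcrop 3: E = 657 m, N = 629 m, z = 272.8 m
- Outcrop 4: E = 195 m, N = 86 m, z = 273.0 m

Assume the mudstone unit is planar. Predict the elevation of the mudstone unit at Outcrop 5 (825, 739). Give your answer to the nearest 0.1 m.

312.2 m

Two edge vectors: Outcrop 2→Outcrop 3 = (600, 764, -26.8), Outcrop 2→Outcrop 4 = (138, 221, -26.6).
Normal n = (Outcrop 2→Outcrop 3) × (Outcrop 2→Outcrop 4) = (-14399.6, 12261.6, 27168).
So ∂z/∂E = −n_x/n_z = 0.53002 and ∂z/∂N = −n_y/n_z = −0.45133.
Intercept c from Outcrop 2: 299.6 − 30.21 − 60.93 = 208.46.
At (825, 739): z = 437.3 − 333.5 + 208.46 = 312.2 m.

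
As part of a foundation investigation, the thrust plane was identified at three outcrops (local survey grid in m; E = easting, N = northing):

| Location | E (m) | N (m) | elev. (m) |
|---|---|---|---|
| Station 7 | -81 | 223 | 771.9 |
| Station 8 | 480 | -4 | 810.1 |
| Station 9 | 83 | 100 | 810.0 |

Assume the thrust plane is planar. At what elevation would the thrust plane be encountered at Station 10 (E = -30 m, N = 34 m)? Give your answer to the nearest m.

855 m

Let the plane be z = a·E + b·N + c.
Station 8−Station 7: 561a − 227b = 38.2;  Station 9−Station 7: 164a − 123b = 38.1.
Solving gives a = −0.12431, b = −0.47551.
Then c = 771.9 − a·-81 − b·223 = 867.87.
At (-30, 34): z = 3.7 − 16.2 + 867.87 = 855.4 m.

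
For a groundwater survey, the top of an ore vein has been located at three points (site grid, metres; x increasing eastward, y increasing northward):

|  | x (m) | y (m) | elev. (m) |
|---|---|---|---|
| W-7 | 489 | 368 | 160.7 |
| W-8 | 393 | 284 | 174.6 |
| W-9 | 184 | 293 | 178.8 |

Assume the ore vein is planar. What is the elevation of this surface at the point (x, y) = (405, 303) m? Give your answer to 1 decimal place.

171.7 m

Two edge vectors: W-7→W-8 = (-96, -84, 13.9), W-7→W-9 = (-305, -75, 18.1).
Normal n = (W-7→W-8) × (W-7→W-9) = (-477.9, -2501.9, -18420).
So ∂z/∂x = −n_x/n_z = −0.02594 and ∂z/∂y = −n_y/n_z = −0.13583.
Intercept c from W-7: 160.7 + 12.69 + 49.98 = 223.37.
At (405, 303): z = −10.5 − 41.2 + 223.37 = 171.7 m.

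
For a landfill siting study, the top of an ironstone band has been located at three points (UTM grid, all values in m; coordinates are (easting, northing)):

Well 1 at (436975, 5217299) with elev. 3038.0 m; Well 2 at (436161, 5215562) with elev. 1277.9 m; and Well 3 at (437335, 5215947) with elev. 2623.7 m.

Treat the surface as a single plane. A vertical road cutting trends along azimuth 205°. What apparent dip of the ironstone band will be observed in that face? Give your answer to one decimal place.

Let the plane be z = a·E + b·N + c.
Well 2−Well 1: −814a − 1737b = −1760.1;  Well 3−Well 1: 360a − 1352b = −414.3.
Solving gives a = 0.96186, b = 0.56255.
Unit vector along 205° is (sin 205°, cos 205°) = (-0.4226, -0.9063).
Slope in that direction = a·(-0.4226) + b·(-0.9063) = −0.91634.
Apparent dip = arctan|0.91634| = 42.5° (true dip is 48.1°, so apparent ≤ true as expected).

42.5°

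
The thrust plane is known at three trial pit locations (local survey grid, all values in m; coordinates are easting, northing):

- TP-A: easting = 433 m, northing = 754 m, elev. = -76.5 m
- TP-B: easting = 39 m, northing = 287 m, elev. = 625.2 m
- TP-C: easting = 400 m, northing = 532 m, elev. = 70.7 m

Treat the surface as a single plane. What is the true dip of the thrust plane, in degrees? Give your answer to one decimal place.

Let the plane be z = a·easting + b·northing + c.
TP-B−TP-A: −394a − 467b = 701.7;  TP-C−TP-A: −33a − 222b = 147.2.
Solving gives a = −1.20786, b = −0.48352.
Gradient magnitude |∇z| = √(a² + b²) = √(1.45893 + 0.23379) = 1.30105.
True dip = arctan(1.30105) = 52.5°, dipping toward ENE (azimuth ≈ 068°).

52.5°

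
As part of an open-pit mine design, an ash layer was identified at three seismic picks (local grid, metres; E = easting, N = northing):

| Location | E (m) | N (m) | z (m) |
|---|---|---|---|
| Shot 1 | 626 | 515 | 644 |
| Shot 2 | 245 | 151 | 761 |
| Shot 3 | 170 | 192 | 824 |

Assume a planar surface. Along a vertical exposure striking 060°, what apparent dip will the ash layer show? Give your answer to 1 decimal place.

20.9°

Two edge vectors: Shot 1→Shot 2 = (-381, -364, 117), Shot 1→Shot 3 = (-456, -323, 180).
Normal n = (Shot 1→Shot 2) × (Shot 1→Shot 3) = (-27729, 15228, -42921).
So ∂z/∂E = −n_x/n_z = −0.64605 and ∂z/∂N = −n_y/n_z = 0.35479.
Unit vector along 060° is (sin 60°, cos 60°) = (0.8660, 0.5000).
Slope in that direction = a·(0.8660) + b·(0.5000) = −0.38210.
Apparent dip = arctan|0.38210| = 20.9° (true dip is 36.4°, so apparent ≤ true as expected).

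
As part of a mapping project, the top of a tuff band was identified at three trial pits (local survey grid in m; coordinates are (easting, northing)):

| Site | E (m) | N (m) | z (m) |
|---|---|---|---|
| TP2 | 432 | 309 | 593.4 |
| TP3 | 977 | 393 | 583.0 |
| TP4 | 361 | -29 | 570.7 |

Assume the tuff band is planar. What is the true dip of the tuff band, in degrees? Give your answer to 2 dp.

Let the plane be z = a·E + b·N + c.
TP3−TP2: 545a + 84b = −10.4;  TP4−TP2: −71a − 338b = −22.7.
Solving gives a = −0.03042, b = 0.07355.
Gradient magnitude |∇z| = √(a² + b²) = √(0.00093 + 0.00541) = 0.07959.
True dip = arctan(0.07959) = 4.55°, dipping toward SSE (azimuth ≈ 158°).

4.55°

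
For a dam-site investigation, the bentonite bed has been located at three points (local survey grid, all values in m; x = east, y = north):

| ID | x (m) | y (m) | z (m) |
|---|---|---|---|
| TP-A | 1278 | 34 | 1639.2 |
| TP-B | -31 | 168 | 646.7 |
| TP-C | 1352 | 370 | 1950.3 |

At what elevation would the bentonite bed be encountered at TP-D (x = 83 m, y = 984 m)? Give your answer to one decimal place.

Two edge vectors: TP-A→TP-B = (-1309, 134, -992.5), TP-A→TP-C = (74, 336, 311.1).
Normal n = (TP-A→TP-B) × (TP-A→TP-C) = (375167.4, 333784.9, -449740).
So ∂z/∂x = −n_x/n_z = 0.834187 and ∂z/∂y = −n_y/n_z = 0.742173.
Intercept c from TP-A: 1639.2 − 1066.09 − 25.23 = 547.87.
At (83, 984): z = 69.2 + 730.3 + 547.87 = 1347.4 m.

1347.4 m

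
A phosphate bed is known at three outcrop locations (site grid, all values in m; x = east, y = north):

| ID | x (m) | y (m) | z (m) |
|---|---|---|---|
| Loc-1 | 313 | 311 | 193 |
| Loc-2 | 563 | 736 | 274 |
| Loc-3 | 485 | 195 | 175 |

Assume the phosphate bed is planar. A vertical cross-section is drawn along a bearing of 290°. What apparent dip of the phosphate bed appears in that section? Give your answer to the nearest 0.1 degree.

Two edge vectors: Loc-1→Loc-2 = (250, 425, 81), Loc-1→Loc-3 = (172, -116, -18).
Normal n = (Loc-1→Loc-2) × (Loc-1→Loc-3) = (1746, 18432, -102100).
So ∂z/∂x = −n_x/n_z = 0.01710 and ∂z/∂y = −n_y/n_z = 0.18053.
Unit vector along 290° is (sin 290°, cos 290°) = (-0.9397, 0.3420).
Slope in that direction = a·(-0.9397) + b·(0.3420) = 0.04567.
Apparent dip = arctan|0.04567| = 2.6° (true dip is 10.3°, so apparent ≤ true as expected).

2.6°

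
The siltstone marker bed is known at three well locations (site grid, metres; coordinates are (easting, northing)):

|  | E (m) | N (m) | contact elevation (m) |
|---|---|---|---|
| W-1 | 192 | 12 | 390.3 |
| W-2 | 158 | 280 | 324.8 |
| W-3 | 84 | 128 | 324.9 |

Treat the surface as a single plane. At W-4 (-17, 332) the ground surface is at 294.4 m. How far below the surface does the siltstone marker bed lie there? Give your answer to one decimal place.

Let the plane be z = a·E + b·N + c.
W-2−W-1: −34a + 268b = −65.5;  W-3−W-1: −108a + 116b = −65.4.
Solving gives a = 0.39717, b = −0.19402.
Then c = 390.3 − a·192 − b·12 = 316.37.
At (-17, 332): z_contact = −6.75 − 64.41 + 316.37 = 245.21 m.
Depth below ground = 294.4 − 245.21 = 49.2 m.

49.2 m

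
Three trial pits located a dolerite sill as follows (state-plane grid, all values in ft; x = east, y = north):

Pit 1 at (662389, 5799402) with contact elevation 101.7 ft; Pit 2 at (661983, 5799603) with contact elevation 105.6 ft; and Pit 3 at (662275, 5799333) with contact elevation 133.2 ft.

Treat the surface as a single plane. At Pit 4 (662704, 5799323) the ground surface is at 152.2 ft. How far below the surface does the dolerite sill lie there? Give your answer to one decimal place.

Two edge vectors: Pit 1→Pit 2 = (-406, 201, 3.9), Pit 1→Pit 3 = (-114, -69, 31.5).
Normal n = (Pit 1→Pit 2) × (Pit 1→Pit 3) = (6600.6, 12344.4, 50928).
So ∂z/∂x = −n_x/n_z = −0.129606503 and ∂z/∂y = −n_y/n_z = −0.242389255.
Intercept c from Pit 1: 101.7 + 85849.92 + 1405712.73 = 1491664.35.
At (662704, 5799323): z_contact = −85890.75 − 1405693.58 + 1491664.35 = 80.02 ft.
Depth below ground = 152.2 − 80.02 = 72.2 ft.

72.2 ft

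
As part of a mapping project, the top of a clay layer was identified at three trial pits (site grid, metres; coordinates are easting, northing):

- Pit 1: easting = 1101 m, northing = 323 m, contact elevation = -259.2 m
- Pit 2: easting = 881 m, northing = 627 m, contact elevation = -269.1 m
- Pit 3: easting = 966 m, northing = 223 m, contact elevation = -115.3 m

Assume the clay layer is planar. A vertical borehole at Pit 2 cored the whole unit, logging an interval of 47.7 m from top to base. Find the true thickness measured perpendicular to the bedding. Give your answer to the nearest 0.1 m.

36.2 m

Two edge vectors: Pit 1→Pit 2 = (-220, 304, -9.9), Pit 1→Pit 3 = (-135, -100, 143.9).
Normal n = (Pit 1→Pit 2) × (Pit 1→Pit 3) = (42755.6, 32994.5, 63040).
So ∂z/∂easting = −n_x/n_z = −0.67823 and ∂z/∂northing = −n_y/n_z = −0.52339.
|∇z| = √(a²+b²) = 0.85670, so dip δ = arctan(0.85670) = 40.59°.
True thickness = vertical thickness × cos δ = 47.7 × cos 40.59° = 36.2 m.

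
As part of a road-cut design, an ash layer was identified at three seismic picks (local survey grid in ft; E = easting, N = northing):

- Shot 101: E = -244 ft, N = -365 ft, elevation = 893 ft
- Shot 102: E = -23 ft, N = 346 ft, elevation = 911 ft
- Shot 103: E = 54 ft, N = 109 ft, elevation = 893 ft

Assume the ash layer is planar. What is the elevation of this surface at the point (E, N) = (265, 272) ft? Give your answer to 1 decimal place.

884.4 ft

Two edge vectors: Shot 101→Shot 102 = (221, 711, 18), Shot 101→Shot 103 = (298, 474, 0).
Normal n = (Shot 101→Shot 102) × (Shot 101→Shot 103) = (-8532, 5364, -107124).
So ∂z/∂E = −n_x/n_z = −0.07965 and ∂z/∂N = −n_y/n_z = 0.05007.
Intercept c from Shot 101: 893 − 19.43 + 18.28 = 891.84.
At (265, 272): z = −21.1 + 13.6 + 891.84 = 884.4 ft.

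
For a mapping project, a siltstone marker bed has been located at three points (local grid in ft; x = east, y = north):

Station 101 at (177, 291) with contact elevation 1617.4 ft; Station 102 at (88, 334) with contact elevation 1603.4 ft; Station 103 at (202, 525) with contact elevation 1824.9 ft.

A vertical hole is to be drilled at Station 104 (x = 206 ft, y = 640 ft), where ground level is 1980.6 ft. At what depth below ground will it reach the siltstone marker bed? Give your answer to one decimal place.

Two edge vectors: Station 101→Station 102 = (-89, 43, -14), Station 101→Station 103 = (25, 234, 207.5).
Normal n = (Station 101→Station 102) × (Station 101→Station 103) = (12198.5, 18117.5, -21901).
So ∂z/∂x = −n_x/n_z = 0.55698 and ∂z/∂y = −n_y/n_z = 0.82725.
Intercept c from Station 101: 1617.4 − 98.59 − 240.73 = 1278.09.
At (206, 640): z_contact = 114.74 + 529.44 + 1278.09 = 1922.26 ft.
Depth below ground = 1980.6 − 1922.26 = 58.3 ft.

58.3 ft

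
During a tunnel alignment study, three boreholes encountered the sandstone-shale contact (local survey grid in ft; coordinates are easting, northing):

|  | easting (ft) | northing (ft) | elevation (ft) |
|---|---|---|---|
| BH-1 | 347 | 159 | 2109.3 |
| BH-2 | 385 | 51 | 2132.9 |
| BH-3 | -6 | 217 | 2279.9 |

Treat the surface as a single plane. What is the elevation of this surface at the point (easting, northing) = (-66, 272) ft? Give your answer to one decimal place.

Let the plane be z = a·easting + b·northing + c.
BH-2−BH-1: 38a − 108b = 23.6;  BH-3−BH-1: −353a + 58b = 170.6.
Solving gives a = −0.55105, b = −0.41241.
Then c = 2109.3 − a·347 − b·159 = 2366.09.
At (-66, 272): z = 36.4 − 112.2 + 2366.09 = 2290.3 ft.

2290.3 ft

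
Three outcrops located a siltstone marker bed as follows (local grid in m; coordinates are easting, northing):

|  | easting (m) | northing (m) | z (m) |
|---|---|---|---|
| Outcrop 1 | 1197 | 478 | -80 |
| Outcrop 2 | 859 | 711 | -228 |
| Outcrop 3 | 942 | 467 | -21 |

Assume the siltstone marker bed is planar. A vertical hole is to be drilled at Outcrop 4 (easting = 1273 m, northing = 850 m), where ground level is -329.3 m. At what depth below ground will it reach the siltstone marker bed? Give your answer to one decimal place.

105.2 m

Two edge vectors: Outcrop 1→Outcrop 2 = (-338, 233, -148), Outcrop 1→Outcrop 3 = (-255, -11, 59).
Normal n = (Outcrop 1→Outcrop 2) × (Outcrop 1→Outcrop 3) = (12119, 57682, 63133).
So ∂z/∂easting = −n_x/n_z = −0.191960 and ∂z/∂northing = −n_y/n_z = −0.913658.
Intercept c from Outcrop 1: -80 + 229.78 + 436.73 = 586.50.
At (1273, 850): z_contact = −244.36 − 776.61 + 586.50 = -434.47 m.
Depth below ground = -329.3 − (-434.47) = 105.2 m.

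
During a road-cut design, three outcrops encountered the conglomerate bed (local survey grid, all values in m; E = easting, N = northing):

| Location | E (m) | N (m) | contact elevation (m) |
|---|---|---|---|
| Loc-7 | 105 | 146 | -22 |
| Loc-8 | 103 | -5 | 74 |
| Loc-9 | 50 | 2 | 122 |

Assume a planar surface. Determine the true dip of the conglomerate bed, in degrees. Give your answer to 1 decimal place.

49.4°

Let the plane be z = a·E + b·N + c.
Loc-8−Loc-7: −2a − 151b = 96;  Loc-9−Loc-7: −55a − 144b = 144.
Solving gives a = −0.98790, b = −0.62268.
Gradient magnitude |∇z| = √(a² + b²) = √(0.97595 + 0.38773) = 1.16776.
True dip = arctan(1.16776) = 49.4°, dipping toward ENE (azimuth ≈ 058°).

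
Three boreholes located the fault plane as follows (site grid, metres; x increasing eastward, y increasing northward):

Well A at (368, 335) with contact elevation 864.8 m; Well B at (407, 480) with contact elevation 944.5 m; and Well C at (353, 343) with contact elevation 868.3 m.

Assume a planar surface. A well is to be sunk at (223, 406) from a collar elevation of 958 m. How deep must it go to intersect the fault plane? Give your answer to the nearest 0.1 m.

Let the plane be z = a·x + b·y + c.
Well B−Well A: 39a + 145b = 79.7;  Well C−Well A: −15a + 8b = 3.5.
Solving gives a = 0.05231, b = 0.53559.
Then c = 864.8 − a·368 − b·335 = 666.13.
At (223, 406): z_contact = 11.67 + 217.45 + 666.13 = 895.24 m.
Depth below ground = 958 − 895.24 = 62.8 m.

62.8 m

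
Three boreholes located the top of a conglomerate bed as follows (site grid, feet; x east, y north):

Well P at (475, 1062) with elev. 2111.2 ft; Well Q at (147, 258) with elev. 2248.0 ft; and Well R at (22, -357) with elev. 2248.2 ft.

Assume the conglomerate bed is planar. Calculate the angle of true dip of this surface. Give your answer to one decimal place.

40.2°

Two edge vectors: Well P→Well Q = (-328, -804, 136.8), Well P→Well R = (-453, -1419, 137).
Normal n = (Well P→Well Q) × (Well P→Well R) = (83971.2, -17034.4, 101220).
So ∂z/∂x = −n_x/n_z = −0.82959 and ∂z/∂y = −n_y/n_z = 0.16829.
Gradient magnitude |∇z| = √(a² + b²) = √(0.68822 + 0.02832) = 0.84649.
True dip = arctan(0.84649) = 40.2°, dipping toward ESE (azimuth ≈ 101°).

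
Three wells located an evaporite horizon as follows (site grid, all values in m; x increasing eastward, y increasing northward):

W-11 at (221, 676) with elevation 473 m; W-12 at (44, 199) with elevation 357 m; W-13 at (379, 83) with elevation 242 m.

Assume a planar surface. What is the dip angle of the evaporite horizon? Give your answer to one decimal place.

21.8°

Let the plane be z = a·x + b·y + c.
W-12−W-11: −177a − 477b = −116;  W-13−W-11: 158a − 593b = −231.
Solving gives a = −0.22958, b = 0.32838.
Gradient magnitude |∇z| = √(a² + b²) = √(0.05271 + 0.10783) = 0.40067.
True dip = arctan(0.40067) = 21.8°, dipping toward SE (azimuth ≈ 145°).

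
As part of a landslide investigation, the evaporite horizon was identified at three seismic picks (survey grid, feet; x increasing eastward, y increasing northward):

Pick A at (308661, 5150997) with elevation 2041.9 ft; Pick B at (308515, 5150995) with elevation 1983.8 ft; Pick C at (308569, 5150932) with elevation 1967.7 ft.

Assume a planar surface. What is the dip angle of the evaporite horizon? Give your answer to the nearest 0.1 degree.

35.3°

Let the plane be z = a·x + b·y + c.
Pick B−Pick A: −146a − 2b = −58.1;  Pick C−Pick A: −92a − 65b = −74.2.
Solving gives a = 0.38987, b = 0.58973.
Gradient magnitude |∇z| = √(a² + b²) = √(0.15200 + 0.34778) = 0.70695.
True dip = arctan(0.70695) = 35.3°, dipping toward SSW (azimuth ≈ 213°).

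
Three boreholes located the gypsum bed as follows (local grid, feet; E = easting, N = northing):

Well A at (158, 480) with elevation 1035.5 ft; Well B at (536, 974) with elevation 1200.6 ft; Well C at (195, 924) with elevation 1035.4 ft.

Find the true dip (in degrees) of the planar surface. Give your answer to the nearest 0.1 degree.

26.2°

Two edge vectors: Well A→Well B = (378, 494, 165.1), Well A→Well C = (37, 444, -0.1).
Normal n = (Well A→Well B) × (Well A→Well C) = (-73353.8, 6146.5, 149554).
So ∂z/∂E = −n_x/n_z = 0.49048 and ∂z/∂N = −n_y/n_z = −0.04110.
Gradient magnitude |∇z| = √(a² + b²) = √(0.24057 + 0.00169) = 0.49220.
True dip = arctan(0.49220) = 26.2°, dipping toward W (azimuth ≈ 275°).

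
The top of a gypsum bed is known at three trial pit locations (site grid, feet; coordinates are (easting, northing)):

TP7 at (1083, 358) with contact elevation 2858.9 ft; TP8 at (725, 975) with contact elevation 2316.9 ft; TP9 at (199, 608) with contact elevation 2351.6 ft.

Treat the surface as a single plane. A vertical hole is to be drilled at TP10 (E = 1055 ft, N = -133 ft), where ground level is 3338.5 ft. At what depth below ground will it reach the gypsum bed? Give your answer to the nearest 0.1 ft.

Let the plane be z = a·E + b·N + c.
TP8−TP7: −358a + 617b = −542;  TP9−TP7: −884a + 250b = −507.3.
Solving gives a = 0.389325, b = −0.652547.
Then c = 2858.9 − a·1083 − b·358 = 2670.87.
At (1055, -133): z_contact = 410.74 + 86.79 + 2670.87 = 3168.40 ft.
Depth below ground = 3338.5 − 3168.40 = 170.1 ft.

170.1 ft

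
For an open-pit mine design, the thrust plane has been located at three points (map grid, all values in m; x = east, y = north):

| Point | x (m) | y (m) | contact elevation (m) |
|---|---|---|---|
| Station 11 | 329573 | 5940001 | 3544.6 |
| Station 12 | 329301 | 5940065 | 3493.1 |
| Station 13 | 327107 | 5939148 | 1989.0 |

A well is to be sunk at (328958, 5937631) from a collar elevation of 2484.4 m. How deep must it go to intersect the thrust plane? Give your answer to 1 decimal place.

Let the plane be z = a·x + b·y + c.
Station 12−Station 11: −272a + 64b = −51.5;  Station 13−Station 11: −2466a − 853b = −1555.6.
Solving gives a = 0.368068695, b = 0.759604453.
Then c = 3544.6 − a·329573 − b·5940001 = −4629812.12.
At (328958, 5937631): z_contact = 121079.14 + 4510250.95 − 4629812.12 = 1517.98 m.
Depth below ground = 2484.4 − 1517.98 = 966.4 m.

966.4 m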